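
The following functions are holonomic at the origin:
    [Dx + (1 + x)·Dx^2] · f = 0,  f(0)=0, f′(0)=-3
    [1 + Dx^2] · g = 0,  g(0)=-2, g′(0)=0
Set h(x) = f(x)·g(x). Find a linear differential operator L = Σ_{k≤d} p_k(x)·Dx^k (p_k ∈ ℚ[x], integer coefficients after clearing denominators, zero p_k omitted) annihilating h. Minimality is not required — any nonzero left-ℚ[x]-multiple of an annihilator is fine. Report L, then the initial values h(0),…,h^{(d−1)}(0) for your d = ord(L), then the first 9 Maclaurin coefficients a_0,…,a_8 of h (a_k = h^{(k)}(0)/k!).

L = (-3 + 6·x + 19·x^2 + 16·x^3 + 4·x^4) + (4 + 20·x + 24·x^2 + 8·x^3)·Dx + (20·x + 42·x^2 + 32·x^3 + 8·x^4)·Dx^2 + (4 + 20·x + 24·x^2 + 8·x^3)·Dx^3 + (3 + 14·x + 23·x^2 + 16·x^3 + 4·x^4)·Dx^4  (order 4).
h: a_k = 0, 6, -3, -1, 0, 9/20, -3/8, 93/280, -37/120, …
ICs: h(0) = 0, h′(0) = 6, h′′(0) = -6, h′′′(0) = -6.

f: a_k = 0, -3, 3/2, -1, 3/4, -3/5, 1/2, -3/7, 3/8, …
g: a_k = -2, 0, 1, 0, -1/12, 0, 1/360, 0, -1/20160, …
Sym-product of L_f,L_g gives L₀ (≤ ord 4).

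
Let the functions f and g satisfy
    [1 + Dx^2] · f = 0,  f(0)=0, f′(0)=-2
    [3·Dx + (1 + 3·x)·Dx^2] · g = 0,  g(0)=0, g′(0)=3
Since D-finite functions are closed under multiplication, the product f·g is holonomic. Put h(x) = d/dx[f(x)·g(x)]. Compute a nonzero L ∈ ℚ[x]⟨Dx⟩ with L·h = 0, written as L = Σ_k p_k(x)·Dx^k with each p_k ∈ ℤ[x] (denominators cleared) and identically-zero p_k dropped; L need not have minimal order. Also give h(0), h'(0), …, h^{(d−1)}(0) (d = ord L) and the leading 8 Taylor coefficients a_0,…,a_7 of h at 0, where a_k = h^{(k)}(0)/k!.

f: a_k = 0, -2, 0, 1/3, 0, -1/60, 0, 1/2520, …
g: a_k = 0, 3, -9/2, 9, -81/4, 243/5, -243/2, 2187/7, …
L₀ := L_f ⊗_s L_g (sym. prod.), ord ≤ 4.
h₀' ⇒ L via d/dx closure of L₀.
L = (-8897 - 1764·x - 7722·x^2 - 14364·x^3 - 7533·x^4 + 5832·x^5 + 2916·x^6) + (-3432 - 13248·x - 12420·x^2 - 8100·x^3 + 9720·x^4 + 5832·x^5)·Dx + (-9100 - 3204·x - 11070·x^2 - 17064·x^3 - 6318·x^4 + 11664·x^5 + 5832·x^6)·Dx^2 + (-3432 - 13248·x - 12420·x^2 - 8100·x^3 + 9720·x^4 + 5832·x^5)·Dx^3 + (-203 - 1440·x - 3348·x^2 - 2700·x^3 + 1215·x^4 + 5832·x^5 + 2916·x^6)·Dx^4  (order 4).
h: a_k = 0, -12, 27, -68, 195, -1131/2, 66171/40, -511397/105, …
ICs: h(0) = 0, h′(0) = -12, h′′(0) = 54, h′′′(0) = -408.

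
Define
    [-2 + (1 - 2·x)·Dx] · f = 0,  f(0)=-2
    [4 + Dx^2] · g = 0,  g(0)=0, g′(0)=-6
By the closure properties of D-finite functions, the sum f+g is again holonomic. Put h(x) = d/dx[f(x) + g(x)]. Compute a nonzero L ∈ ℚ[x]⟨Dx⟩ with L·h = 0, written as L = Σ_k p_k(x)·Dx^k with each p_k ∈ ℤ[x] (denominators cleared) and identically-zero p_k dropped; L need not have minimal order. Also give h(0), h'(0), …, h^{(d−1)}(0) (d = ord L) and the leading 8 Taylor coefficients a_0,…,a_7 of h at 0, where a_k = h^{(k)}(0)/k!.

L = (208 - 64·x + 64·x^2) + (-28 + 72·x - 48·x^2 + 32·x^3)·Dx + (52 - 16·x + 16·x^2)·Dx^2 + (-7 + 18·x - 12·x^2 + 8·x^3)·Dx^3  (order 3).
h: a_k = -10, -16, -36, -128, -324, -768, -26872/15, -4096, …
ICs: h(0) = -10, h′(0) = -16, h′′(0) = -72.

f: a_k = -2, -4, -8, -16, -32, -64, -128, -256, …
g: a_k = 0, -6, 0, 4, 0, -4/5, 0, 8/105, …
f+g: L₀ = lclm(L_f,L_g), ord ≤ 1+2.
Derive L from L₀ (diff closure).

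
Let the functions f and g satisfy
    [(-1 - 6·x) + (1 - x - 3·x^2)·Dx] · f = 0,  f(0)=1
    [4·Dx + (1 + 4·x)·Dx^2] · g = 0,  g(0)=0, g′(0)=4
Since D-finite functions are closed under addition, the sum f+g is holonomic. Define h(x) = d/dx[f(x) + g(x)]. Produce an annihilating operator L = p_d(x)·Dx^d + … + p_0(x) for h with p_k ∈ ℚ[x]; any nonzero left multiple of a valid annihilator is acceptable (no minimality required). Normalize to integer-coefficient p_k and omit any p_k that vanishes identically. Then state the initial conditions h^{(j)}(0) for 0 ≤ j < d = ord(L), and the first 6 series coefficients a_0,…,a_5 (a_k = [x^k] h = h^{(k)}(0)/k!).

f: a_k = 1, 1, 4, 7, 19, 40, …
g: a_k = 0, 4, -8, 64/3, -64, 1024/5, …
Weyl lclm of L_f,L_g ⇒ L₀ (ord ≤ 3).
h₀' ⇒ L via d/dx closure of L₀.
L = (212 + 1072·x + 3144·x^2 + 2160·x^3 + 2592·x^4) + (5 + 248·x + 1922·x^2 + 4308·x^3 + 4464·x^4 + 4320·x^5)·Dx + (-6 - 53·x - 108·x^2 + 110·x^3 + 519·x^4 + 1044·x^5 + 864·x^6)·Dx^2  (order 2).
h: a_k = 5, -8, 85, -180, 1224, -3514, …
ICs: h(0) = 5, h′(0) = -8.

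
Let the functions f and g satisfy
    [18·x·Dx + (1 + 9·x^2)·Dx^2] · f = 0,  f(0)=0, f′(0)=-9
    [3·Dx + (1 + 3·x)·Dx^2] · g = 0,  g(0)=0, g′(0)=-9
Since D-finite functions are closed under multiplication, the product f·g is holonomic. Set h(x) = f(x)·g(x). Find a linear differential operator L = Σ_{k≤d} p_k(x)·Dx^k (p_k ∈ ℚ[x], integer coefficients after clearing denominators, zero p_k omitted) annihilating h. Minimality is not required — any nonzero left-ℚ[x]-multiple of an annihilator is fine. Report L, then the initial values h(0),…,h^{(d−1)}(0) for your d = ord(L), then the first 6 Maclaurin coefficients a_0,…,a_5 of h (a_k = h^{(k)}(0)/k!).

L = (648 + 3564·x + 19440·x^2 + 113724·x^3 + 262440·x^4 + 341172·x^5 + 236196·x^7)·Dx + (162 + 3348·x + 24948·x^2 + 117612·x^3 + 396576·x^4 + 813564·x^5 + 918540·x^6 + 236196·x^7 + 826686·x^8)·Dx^2 + (36 + 576·x + 5184·x^2 + 25272·x^3 + 87480·x^4 + 227448·x^5 + 419904·x^6 + 472392·x^7 + 236196·x^8 + 472392·x^9)·Dx^3 + (5 + 54·x + 333·x^2 + 1512·x^3 + 5346·x^4 + 14580·x^5 + 30618·x^6 + 52488·x^7 + 59049·x^8 + 39366·x^9 + 59049·x^10)·Dx^4  (order 4).
h: a_k = 0, 0, 81, -243/2, 0, -729/4, …
ICs: h(0) = 0, h′(0) = 0, h′′(0) = 162, h′′′(0) = -729.

f: a_k = 0, -9, 0, 27, 0, -729/5, …
g: a_k = 0, -9, 27/2, -27, 243/4, -729/5, …
Sym-product of L_f,L_g gives L₀ (≤ ord 4).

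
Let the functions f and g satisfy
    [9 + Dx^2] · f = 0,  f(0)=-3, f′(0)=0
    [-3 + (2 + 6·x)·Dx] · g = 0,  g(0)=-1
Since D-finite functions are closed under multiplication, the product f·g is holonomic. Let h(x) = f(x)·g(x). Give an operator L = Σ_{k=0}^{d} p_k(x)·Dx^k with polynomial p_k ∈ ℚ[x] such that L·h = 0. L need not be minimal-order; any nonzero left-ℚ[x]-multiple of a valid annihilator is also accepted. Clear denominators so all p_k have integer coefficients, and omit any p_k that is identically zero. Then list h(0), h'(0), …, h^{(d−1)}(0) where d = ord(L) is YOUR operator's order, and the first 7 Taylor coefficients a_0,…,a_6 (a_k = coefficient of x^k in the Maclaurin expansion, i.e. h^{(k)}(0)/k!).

f: a_k = -3, 0, 27/2, 0, -81/8, 0, 243/80, …
g: a_k = -1, -3/2, 9/8, -27/16, 405/128, -1701/256, 15309/1024, …
Sym-product of L_f,L_g gives L₀ (≤ ord 2).
L = (63 + 216·x + 324·x^2) + (-12 - 36·x)·Dx + (4 + 24·x + 36·x^2)·Dx^2  (order 2).
h: a_k = 3, 9/2, -135/8, -243/16, 2025/128, 3159/256, -84807/5120, …
ICs: h(0) = 3, h′(0) = 9/2.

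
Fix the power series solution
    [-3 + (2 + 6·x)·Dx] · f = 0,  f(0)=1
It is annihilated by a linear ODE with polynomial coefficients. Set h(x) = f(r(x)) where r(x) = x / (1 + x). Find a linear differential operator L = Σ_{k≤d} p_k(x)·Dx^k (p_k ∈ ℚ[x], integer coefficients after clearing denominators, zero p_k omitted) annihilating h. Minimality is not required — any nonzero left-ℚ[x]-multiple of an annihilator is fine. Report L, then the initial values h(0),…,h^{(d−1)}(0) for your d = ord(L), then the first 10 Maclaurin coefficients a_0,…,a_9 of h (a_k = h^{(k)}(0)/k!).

L = -3 + (2 + 10·x + 8·x^2)·Dx  (order 1).
h: a_k = 1, 3/2, -21/8, 87/16, -1677/128, 9069/256, -106305/1024, 658335/2048, -33903165/32768, 224519505/65536, …
ICs: h(0) = 1.

f: a_k = 1, 3/2, -9/8, 27/16, -405/128, 1701/256, -15309/1024, 72171/2048, -2814669/32768, 14073345/65536, …
f∘r: x↦r, Dx↦Dx/r' in L_f ⇒ L₀.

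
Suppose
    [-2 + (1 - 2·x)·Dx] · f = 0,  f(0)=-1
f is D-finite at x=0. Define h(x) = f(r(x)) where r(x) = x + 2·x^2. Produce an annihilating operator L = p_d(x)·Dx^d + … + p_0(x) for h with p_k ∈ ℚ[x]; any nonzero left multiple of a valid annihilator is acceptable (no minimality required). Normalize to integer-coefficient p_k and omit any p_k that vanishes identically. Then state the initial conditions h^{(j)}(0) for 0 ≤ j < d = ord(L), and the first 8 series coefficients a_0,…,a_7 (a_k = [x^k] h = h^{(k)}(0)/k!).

L = (2 + 8·x) + (-1 + 2·x + 4·x^2)·Dx  (order 1).
h: a_k = -1, -2, -8, -24, -80, -256, -832, -2688, …
ICs: h(0) = -1.

f: a_k = -1, -2, -4, -8, -16, -32, -64, -128, …
Substitute x→r, Dx→(1/r')Dx; clear ⇒ L₀.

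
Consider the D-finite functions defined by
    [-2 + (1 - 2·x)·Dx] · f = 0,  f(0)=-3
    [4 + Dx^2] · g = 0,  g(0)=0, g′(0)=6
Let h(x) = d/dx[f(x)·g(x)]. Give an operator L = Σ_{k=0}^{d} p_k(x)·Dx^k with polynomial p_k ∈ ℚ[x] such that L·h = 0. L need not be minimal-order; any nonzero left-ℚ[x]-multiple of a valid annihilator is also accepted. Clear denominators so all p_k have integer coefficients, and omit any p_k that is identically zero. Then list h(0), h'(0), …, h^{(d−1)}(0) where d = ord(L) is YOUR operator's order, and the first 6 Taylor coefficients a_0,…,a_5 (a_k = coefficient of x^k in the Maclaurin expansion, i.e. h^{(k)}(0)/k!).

f: a_k = -3, -6, -12, -24, -48, -96, …
g: a_k = 0, 6, 0, -4, 0, 4/5, …
f·g: L₀ = L_f ⊗_s L_g, ord ≤ 1·2.
h=h₀': d/dx-closure on L₀ ⇒ L.
L = (-4 - 16·x + 16·x^2) + (-4 + 8·x)·Dx + (1 - 4·x + 4·x^2)·Dx^2  (order 2).
h: a_k = -18, -72, -180, -480, -1212, -14544/5, …
ICs: h(0) = -18, h′(0) = -72.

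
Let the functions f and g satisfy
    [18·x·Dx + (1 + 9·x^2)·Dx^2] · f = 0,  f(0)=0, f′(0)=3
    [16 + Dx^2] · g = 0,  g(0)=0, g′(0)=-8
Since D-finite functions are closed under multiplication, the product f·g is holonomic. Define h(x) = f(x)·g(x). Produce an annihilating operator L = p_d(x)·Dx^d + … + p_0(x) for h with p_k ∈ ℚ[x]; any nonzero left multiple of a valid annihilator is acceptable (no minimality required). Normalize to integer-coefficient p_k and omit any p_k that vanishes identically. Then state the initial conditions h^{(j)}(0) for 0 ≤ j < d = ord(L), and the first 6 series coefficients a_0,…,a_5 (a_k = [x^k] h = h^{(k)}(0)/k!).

L = (20800 + 494784·x^2 + 2923776·x^4 + 11943936·x^6 + 26873856·x^8) + (19584·x + 342144·x^3 + 2239488·x^5 + 6718464·x^7)·Dx + (1700 + 42732·x^2 + 318816·x^4 + 1492992·x^6 + 3359232·x^8)·Dx^2 + (1224·x + 21384·x^3 + 139968·x^5 + 419904·x^7)·Dx^3 + (25 + 738·x^2 + 8505·x^4 + 46656·x^6 + 104976·x^8)·Dx^4  (order 4).
h: a_k = 0, 0, -24, 0, 136, 0, …
ICs: h(0) = 0, h′(0) = 0, h′′(0) = -48, h′′′(0) = 0.

f: a_k = 0, 3, 0, -9, 0, 243/5, …
g: a_k = 0, -8, 0, 64/3, 0, -256/15, …
f·g: L₀ = L_f ⊗_s L_g, ord ≤ 2·2.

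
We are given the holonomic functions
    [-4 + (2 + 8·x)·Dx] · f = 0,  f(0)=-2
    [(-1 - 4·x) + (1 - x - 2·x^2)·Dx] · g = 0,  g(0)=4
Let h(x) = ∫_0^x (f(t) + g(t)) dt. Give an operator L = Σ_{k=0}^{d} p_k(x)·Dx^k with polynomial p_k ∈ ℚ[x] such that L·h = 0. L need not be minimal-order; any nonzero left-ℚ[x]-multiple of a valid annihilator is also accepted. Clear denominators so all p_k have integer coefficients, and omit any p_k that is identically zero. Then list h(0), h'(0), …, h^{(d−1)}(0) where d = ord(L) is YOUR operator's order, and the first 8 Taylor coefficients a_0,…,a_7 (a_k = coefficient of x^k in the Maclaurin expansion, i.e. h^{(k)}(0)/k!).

L = (16 + 84·x + 120·x^2 + 160·x^3)·Dx + (-10 - 52·x - 204·x^2 - 400·x^3 - 400·x^4)·Dx^2 + (-1 + 7·x + 56·x^2 + 8·x^3 - 200·x^4 - 160·x^5)·Dx^3  (order 3).
h: a_k = 0, 2, 0, 16/3, 3, 64/5, 14/3, 340/7, …
ICs: h(0) = 0, h′(0) = 2, h′′(0) = 0.

f: a_k = -2, -4, 4, -8, 20, -56, 168, -528, …
g: a_k = 4, 4, 12, 20, 44, 84, 172, 340, …
Sum ⇒ L₀ = lclm(L_f,L_g) in ℚ(x)⟨Dx⟩.
∫: right-multiply L₀ by Dx.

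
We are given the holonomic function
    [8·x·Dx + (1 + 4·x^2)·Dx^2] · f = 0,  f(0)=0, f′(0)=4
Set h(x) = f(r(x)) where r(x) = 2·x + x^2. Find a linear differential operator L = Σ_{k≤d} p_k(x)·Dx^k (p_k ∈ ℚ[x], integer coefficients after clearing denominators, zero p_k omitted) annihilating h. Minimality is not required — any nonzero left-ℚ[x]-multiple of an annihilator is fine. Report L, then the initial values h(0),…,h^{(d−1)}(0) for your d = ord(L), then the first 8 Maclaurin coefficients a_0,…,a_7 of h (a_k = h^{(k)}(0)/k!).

L = (-1 + 32·x + 64·x^2 + 48·x^3 + 12·x^4)·Dx + (1 + x + 16·x^2 + 32·x^3 + 20·x^4 + 4·x^5)·Dx^2  (order 2).
h: a_k = 0, 8, 4, -128/3, -64, 1888/5, 3056/3, -25600/7, …
ICs: h(0) = 0, h′(0) = 8.

f: a_k = 0, 4, 0, -16/3, 0, 64/5, 0, -256/7, …
Change of var in L_f (x↦r) gives L₀.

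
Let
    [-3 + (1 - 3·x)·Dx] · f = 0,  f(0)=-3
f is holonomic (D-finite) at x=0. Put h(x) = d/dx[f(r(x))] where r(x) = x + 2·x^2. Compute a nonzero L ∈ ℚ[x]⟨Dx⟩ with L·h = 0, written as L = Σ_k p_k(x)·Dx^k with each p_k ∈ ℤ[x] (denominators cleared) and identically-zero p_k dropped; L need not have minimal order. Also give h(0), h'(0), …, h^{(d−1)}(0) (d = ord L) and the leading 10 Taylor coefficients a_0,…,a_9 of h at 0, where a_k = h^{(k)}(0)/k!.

L = (10 + 36·x + 72·x^2) + (-1 - x + 18·x^2 + 24·x^3)·Dx  (order 1).
h: a_k = -9, -90, -567, -3348, -18225, -95742, -488187, -2439720, -12000069, -58298130, …
ICs: h(0) = -9.

f: a_k = -3, -9, -27, -81, -243, -729, -2187, -6561, -19683, -59049, …
f∘r: x↦r, Dx↦Dx/r' in L_f ⇒ L₀.
Derive L from L₀ (diff closure).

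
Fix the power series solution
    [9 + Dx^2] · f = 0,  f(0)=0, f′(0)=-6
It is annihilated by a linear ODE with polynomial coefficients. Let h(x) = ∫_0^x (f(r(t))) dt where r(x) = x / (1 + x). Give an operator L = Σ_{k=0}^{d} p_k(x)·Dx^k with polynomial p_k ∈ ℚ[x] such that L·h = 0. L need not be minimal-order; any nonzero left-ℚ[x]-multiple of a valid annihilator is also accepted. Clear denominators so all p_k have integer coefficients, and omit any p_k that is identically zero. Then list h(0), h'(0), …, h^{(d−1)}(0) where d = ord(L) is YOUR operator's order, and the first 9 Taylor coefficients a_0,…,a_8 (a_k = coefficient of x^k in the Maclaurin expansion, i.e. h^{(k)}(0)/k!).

f: a_k = 0, -6, 0, 9, 0, -81/20, 0, 243/280, 0, …
Change of var in L_f (x↦r) gives L₀.
h=∫₀ˣh₀: take L = L₀·Dx.
L = 9·Dx + (2 + 6·x + 6·x^2 + 2·x^3)·Dx^2 + (1 + 4·x + 6·x^2 + 4·x^3 + x^4)·Dx^3  (order 3).
h: a_k = 0, 0, -3, 2, 3/4, -21/5, 293/40, -255/28, 19353/2240, …
ICs: h(0) = 0, h′(0) = 0, h′′(0) = -6.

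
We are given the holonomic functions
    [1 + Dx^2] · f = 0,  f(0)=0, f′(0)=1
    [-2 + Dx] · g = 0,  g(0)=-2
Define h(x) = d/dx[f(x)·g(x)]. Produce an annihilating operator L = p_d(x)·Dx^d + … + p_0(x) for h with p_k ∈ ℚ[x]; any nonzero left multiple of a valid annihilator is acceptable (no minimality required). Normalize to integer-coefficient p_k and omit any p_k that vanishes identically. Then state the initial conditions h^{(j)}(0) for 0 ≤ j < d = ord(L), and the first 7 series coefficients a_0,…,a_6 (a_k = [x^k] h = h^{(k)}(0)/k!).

L = 5 - 4·Dx + Dx^2  (order 2).
h: a_k = -2, -8, -11, -8, -41/12, -11/15, 29/360, …
ICs: h(0) = -2, h′(0) = -8.

f: a_k = 0, 1, 0, -1/6, 0, 1/120, 0, …
g: a_k = -2, -4, -4, -8/3, -4/3, -8/15, -8/45, …
L₀ := L_f ⊗_s L_g (sym. prod.), ord ≤ 2.
h=h₀': d/dx-closure on L₀ ⇒ L.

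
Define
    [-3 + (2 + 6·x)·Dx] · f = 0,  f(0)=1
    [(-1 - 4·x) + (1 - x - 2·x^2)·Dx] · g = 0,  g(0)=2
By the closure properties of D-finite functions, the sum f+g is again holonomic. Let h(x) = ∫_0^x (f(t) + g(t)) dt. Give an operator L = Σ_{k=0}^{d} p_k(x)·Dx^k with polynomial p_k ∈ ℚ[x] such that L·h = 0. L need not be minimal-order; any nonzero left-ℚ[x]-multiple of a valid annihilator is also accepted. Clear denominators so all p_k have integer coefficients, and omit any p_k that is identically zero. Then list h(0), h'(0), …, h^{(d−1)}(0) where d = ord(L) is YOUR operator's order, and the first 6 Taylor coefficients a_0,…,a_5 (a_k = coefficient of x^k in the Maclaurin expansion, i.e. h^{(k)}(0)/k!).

L = (45 + 207·x + 306·x^2 + 360·x^3)·Dx + (-33 - 174·x - 573·x^2 - 1044·x^3 - 900·x^4)·Dx^2 + (-2 + 30·x + 138·x^2 - 38·x^3 - 504·x^4 - 360·x^5)·Dx^3  (order 3).
h: a_k = 0, 3, 7/4, 13/8, 187/64, 2411/640, …
ICs: h(0) = 0, h′(0) = 3, h′′(0) = 7/2.

f: a_k = 1, 3/2, -9/8, 27/16, -405/128, 1701/256, …
g: a_k = 2, 2, 6, 10, 22, 42, …
f+g: L₀ = lclm(L_f,L_g), ord ≤ 1+1.
∫: right-multiply L₀ by Dx.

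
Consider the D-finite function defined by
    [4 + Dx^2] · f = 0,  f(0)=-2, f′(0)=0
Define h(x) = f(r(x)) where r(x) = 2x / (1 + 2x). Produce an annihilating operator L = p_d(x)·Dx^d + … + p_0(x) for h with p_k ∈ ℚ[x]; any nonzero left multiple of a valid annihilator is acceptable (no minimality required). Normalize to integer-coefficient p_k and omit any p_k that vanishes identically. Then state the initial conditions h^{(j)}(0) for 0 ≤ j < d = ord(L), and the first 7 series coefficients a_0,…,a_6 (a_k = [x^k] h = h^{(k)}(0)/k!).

f: a_k = -2, 0, 4, 0, -4/3, 0, 8/45, …
Change of var in L_f (x↦r) gives L₀.
L = 16 + (4 + 24·x + 48·x^2 + 32·x^3)·Dx + (1 + 8·x + 24·x^2 + 32·x^3 + 16·x^4)·Dx^2  (order 2).
h: a_k = -2, 0, 16, -64, 512/3, -1024/3, 19712/45, …
ICs: h(0) = -2, h′(0) = 0.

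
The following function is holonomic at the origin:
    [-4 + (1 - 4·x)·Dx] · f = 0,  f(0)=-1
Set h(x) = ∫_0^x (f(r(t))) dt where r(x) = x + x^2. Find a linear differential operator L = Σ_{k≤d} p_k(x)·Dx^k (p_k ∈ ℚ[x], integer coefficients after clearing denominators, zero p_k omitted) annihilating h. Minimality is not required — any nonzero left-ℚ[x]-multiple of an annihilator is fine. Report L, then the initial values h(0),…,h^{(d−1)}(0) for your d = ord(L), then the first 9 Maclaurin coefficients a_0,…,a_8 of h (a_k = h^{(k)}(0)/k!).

f: a_k = -1, -4, -16, -64, -256, -1024, -4096, -16384, -65536, …
Change of var in L_f (x↦r) gives L₀.
h=∫h₀ ⇒ L = L₀·Dx.
L = (4 + 8·x)·Dx + (-1 + 4·x + 4·x^2)·Dx^2  (order 2).
h: a_k = 0, -1, -2, -20/3, -24, -464/5, -1120/3, -10816/7, -6528, …
ICs: h(0) = 0, h′(0) = -1.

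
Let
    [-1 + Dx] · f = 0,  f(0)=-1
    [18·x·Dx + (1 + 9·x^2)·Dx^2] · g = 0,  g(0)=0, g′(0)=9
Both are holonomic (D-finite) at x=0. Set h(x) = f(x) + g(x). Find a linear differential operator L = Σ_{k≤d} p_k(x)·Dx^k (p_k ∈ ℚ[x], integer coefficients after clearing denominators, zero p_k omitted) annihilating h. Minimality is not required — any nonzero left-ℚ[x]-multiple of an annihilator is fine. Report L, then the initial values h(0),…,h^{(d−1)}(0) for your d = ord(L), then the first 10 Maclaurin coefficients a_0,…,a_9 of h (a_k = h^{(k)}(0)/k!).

f: a_k = -1, -1, -1/2, -1/6, -1/24, -1/120, -1/720, -1/5040, -1/40320, -1/362880, …
g: a_k = 0, 9, 0, -27, 0, 729/5, 0, -6561/7, 0, 6561, …
Sum ⇒ L₀ = lclm(L_f,L_g) in ℚ(x)⟨Dx⟩.
L = (18 - 18·x - 486·x^2 - 162·x^3)·Dx + (-19 + 468·x^2 - 81·x^4)·Dx^2 + (1 + 18·x + 18·x^2 + 162·x^3 + 81·x^4)·Dx^3  (order 3).
h: a_k = -1, 8, -1/2, -163/6, -1/24, 3499/24, -1/720, -4723921/5040, -1/40320, 2380855679/362880, …
ICs: h(0) = -1, h′(0) = 8, h′′(0) = -1.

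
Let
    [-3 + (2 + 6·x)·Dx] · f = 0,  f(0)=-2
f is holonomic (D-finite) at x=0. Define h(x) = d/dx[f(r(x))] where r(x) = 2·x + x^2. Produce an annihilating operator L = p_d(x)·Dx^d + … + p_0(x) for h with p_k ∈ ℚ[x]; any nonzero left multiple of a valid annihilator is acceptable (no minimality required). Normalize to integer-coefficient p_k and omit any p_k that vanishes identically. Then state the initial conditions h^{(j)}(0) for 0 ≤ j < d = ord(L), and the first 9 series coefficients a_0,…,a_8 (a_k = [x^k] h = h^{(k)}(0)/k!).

f: a_k = -2, -3, 9/4, -27/8, 405/64, -1701/128, 15309/512, -72171/1024, 2814669/16384, …
f∘r: x↦r, Dx↦Dx/r' in L_f ⇒ L₀.
h=h₀': d/dx-closure on L₀ ⇒ L.
L = -2 + (-1 - 7·x - 9·x^2 - 3·x^3)·Dx  (order 1).
h: a_k = -6, 12, -54, 252, -1215, 5994, -30051, 152442, -3120849/4, …
ICs: h(0) = -6.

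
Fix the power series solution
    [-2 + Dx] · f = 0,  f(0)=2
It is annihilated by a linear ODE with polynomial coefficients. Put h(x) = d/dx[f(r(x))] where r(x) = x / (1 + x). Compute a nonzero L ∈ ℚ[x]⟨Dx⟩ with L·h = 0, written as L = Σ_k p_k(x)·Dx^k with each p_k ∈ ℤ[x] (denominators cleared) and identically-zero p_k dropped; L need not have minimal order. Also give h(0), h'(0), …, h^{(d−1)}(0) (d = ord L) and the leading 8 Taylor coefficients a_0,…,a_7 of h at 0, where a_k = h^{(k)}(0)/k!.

L = -2·x + (-1 - 2·x - x^2)·Dx  (order 1).
h: a_k = 4, 0, -4, 16/3, -4, 16/15, 20/9, -512/105, …
ICs: h(0) = 4.

f: a_k = 2, 4, 4, 8/3, 4/3, 8/15, 8/45, 16/315, …
L₀ from L_f via x↦r, Dx↦r'^{-1}Dx.
h₀' ⇒ L via d/dx closure of L₀.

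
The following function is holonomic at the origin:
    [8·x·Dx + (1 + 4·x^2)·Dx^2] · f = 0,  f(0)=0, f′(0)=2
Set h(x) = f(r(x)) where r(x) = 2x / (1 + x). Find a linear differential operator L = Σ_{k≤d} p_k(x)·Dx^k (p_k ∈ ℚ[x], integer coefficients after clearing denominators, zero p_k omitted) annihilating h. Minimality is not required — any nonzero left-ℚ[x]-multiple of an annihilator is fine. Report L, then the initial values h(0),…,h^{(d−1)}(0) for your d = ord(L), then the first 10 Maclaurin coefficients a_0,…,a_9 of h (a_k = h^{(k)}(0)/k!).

f: a_k = 0, 2, 0, -8/3, 0, 32/5, 0, -128/7, 0, 512/9, …
L₀ from L_f via x↦r, Dx↦r'^{-1}Dx.
L = (2 + 34·x)·Dx + (1 + 2·x + 17·x^2)·Dx^2  (order 2).
h: a_k = 0, 4, -4, -52/3, 60, 404/5, -2444/3, 2908/7, 9660, -203996/9, …
ICs: h(0) = 0, h′(0) = 4.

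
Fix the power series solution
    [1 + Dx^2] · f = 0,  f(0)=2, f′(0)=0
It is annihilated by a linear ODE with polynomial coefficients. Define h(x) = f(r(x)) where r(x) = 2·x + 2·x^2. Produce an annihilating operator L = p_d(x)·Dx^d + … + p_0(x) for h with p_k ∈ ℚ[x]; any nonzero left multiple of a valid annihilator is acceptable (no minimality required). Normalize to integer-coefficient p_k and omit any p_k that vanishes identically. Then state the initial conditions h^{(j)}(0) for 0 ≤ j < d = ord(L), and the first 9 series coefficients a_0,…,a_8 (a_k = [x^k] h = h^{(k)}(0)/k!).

L = (4 + 24·x + 48·x^2 + 32·x^3) - 2·Dx + (1 + 2·x)·Dx^2  (order 2).
h: a_k = 2, 0, -4, -8, -8/3, 16/3, 352/45, 64/15, -416/315, …
ICs: h(0) = 2, h′(0) = 0.

f: a_k = 2, 0, -1, 0, 1/12, 0, -1/360, 0, 1/20160, …
h₀=f(r): pull back L_f along r ⇒ L₀.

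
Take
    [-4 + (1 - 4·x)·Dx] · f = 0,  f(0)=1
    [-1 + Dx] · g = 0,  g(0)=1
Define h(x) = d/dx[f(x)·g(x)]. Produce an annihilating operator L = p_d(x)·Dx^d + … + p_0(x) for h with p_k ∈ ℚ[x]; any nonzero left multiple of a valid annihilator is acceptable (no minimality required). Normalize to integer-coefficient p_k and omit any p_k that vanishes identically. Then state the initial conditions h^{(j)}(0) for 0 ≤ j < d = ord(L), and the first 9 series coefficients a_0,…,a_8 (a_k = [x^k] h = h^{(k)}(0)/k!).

f: a_k = 1, 4, 16, 64, 256, 1024, 4096, 16384, 65536, …
g: a_k = 1, 1, 1/2, 1/6, 1/24, 1/120, 1/720, 1/5040, 1/40320, …
Product ⇒ symmetric product L₀, ord ≤ 1.
Derive L from L₀ (diff closure).
L = (41 - 40·x + 16·x^2) + (-5 + 24·x - 16·x^2)·Dx  (order 1).
h: a_k = 5, 41, 493/2, 7889/6, 157781/24, 757349/24, 106028861/720, 3392923553/5040, 122145247909/40320, …
ICs: h(0) = 5.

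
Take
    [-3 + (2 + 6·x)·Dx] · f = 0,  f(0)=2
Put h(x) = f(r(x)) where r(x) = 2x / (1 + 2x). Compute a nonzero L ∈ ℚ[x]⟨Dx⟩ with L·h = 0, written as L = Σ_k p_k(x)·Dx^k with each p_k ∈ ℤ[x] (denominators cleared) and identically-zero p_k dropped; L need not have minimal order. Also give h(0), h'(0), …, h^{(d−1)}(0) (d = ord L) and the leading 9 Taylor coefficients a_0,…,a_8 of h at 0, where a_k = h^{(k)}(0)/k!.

f: a_k = 2, 3, -9/4, 27/8, -405/64, 1701/128, -15309/512, 72171/1024, -2814669/16384, …
h₀=f(r): pull back L_f along r ⇒ L₀.
L = -3 + (1 + 10·x + 16·x^2)·Dx  (order 1).
h: a_k = 2, 6, -21, 87, -1677/4, 9069/4, -106305/8, 658335/8, -33903165/64, …
ICs: h(0) = 2.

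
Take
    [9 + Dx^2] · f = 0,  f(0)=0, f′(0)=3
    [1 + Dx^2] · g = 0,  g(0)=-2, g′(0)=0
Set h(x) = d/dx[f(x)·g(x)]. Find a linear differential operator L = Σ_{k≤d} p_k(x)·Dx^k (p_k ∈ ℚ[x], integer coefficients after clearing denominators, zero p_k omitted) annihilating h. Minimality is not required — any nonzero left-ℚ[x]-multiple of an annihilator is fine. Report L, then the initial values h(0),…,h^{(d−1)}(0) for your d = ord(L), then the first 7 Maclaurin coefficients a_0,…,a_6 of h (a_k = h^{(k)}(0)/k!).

f: a_k = 0, 3, 0, -9/2, 0, 81/40, 0, …
g: a_k = -2, 0, 1, 0, -1/12, 0, 1/360, …
Product ⇒ symmetric product L₀, ord ≤ 4.
h₀' ⇒ L via d/dx closure of L₀.
L = 64 + 20·Dx^2 + Dx^4  (order 4).
h: a_k = -6, 0, 36, 0, -44, 0, 344/15, …
ICs: h(0) = -6, h′(0) = 0, h′′(0) = 72, h′′′(0) = 0.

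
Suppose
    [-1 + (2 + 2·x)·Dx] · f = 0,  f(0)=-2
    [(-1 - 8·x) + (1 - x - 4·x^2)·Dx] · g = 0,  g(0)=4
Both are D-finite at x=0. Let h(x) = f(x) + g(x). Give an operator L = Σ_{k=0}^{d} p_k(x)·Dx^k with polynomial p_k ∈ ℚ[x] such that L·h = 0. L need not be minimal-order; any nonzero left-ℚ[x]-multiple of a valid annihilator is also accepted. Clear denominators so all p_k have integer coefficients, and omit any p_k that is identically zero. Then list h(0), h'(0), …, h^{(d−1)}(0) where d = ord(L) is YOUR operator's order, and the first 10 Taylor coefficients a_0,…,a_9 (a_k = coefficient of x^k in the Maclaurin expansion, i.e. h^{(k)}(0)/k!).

L = (21 + 75·x + 228·x^2 + 160·x^3) + (-41 - 174·x - 609·x^2 - 872·x^3 - 400·x^4)·Dx + (2 + 38·x + 30·x^2 - 198·x^3 - 352·x^4 - 160·x^5)·Dx^2  (order 2).
h: a_k = 2, 3, 81/4, 287/8, 7429/64, 33273/128, 370709/512, 1806303/1024, 76349869/16384, 383909173/32768, …
ICs: h(0) = 2, h′(0) = 3.

f: a_k = -2, -1, 1/4, -1/8, 5/64, -7/128, 21/512, -33/1024, 429/16384, -715/32768, …
g: a_k = 4, 4, 20, 36, 116, 260, 724, 1764, 4660, 11716, …
Weyl lclm of L_f,L_g ⇒ L₀ (ord ≤ 2).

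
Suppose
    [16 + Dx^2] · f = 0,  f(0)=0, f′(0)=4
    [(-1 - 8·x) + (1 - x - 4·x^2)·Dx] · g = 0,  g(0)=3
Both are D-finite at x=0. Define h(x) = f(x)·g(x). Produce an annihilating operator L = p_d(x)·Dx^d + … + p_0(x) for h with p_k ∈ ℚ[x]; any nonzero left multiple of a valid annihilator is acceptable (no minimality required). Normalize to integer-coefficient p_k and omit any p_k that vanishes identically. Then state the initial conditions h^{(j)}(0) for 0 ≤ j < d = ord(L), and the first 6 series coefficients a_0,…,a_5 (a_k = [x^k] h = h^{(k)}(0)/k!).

f: a_k = 0, 4, 0, -32/3, 0, 128/15, …
g: a_k = 3, 3, 15, 27, 87, 195, …
Sym-product of L_f,L_g gives L₀ (≤ ord 2).
L = (-8 + 16·x + 64·x^2) + (2 + 16·x)·Dx + (-1 + x + 4·x^2)·Dx^2  (order 2).
h: a_k = 0, 12, 12, 28, 76, 1068/5, …
ICs: h(0) = 0, h′(0) = 12.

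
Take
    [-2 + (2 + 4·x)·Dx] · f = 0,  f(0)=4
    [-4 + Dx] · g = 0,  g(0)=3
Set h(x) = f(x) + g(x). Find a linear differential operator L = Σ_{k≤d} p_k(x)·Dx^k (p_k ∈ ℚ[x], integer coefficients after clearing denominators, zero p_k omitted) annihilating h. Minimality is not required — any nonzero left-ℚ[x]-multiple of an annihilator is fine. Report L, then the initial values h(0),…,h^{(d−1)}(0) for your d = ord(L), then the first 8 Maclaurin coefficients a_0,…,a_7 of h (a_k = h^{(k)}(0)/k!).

L = (20 + 32·x) + (-17 - 64·x - 64·x^2)·Dx + (3 + 14·x + 16·x^2)·Dx^2  (order 2).
h: a_k = 7, 16, 22, 34, 59/2, 291/10, 709/60, 7561/420, …
ICs: h(0) = 7, h′(0) = 16.

f: a_k = 4, 4, -2, 2, -5/2, 7/2, -21/4, 33/4, …
g: a_k = 3, 12, 24, 32, 32, 128/5, 256/15, 1024/105, …
L₀ := lclm(L_f,L_g); ord L₀ ≤ 1+1.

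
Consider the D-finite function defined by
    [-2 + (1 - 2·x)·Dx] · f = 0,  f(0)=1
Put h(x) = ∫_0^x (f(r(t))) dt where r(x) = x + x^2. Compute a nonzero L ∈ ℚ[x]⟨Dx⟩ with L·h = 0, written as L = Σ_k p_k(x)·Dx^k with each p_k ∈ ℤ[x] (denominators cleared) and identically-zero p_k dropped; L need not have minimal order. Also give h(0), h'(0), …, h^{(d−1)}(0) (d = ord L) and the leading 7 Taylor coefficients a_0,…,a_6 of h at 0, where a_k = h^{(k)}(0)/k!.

L = (2 + 4·x)·Dx + (-1 + 2·x + 2·x^2)·Dx^2  (order 2).
h: a_k = 0, 1, 1, 2, 4, 44/5, 20, …
ICs: h(0) = 0, h′(0) = 1.

f: a_k = 1, 2, 4, 8, 16, 32, 64, …
f∘r: x↦r, Dx↦Dx/r' in L_f ⇒ L₀.
h=∫₀ˣh₀: take L = L₀·Dx.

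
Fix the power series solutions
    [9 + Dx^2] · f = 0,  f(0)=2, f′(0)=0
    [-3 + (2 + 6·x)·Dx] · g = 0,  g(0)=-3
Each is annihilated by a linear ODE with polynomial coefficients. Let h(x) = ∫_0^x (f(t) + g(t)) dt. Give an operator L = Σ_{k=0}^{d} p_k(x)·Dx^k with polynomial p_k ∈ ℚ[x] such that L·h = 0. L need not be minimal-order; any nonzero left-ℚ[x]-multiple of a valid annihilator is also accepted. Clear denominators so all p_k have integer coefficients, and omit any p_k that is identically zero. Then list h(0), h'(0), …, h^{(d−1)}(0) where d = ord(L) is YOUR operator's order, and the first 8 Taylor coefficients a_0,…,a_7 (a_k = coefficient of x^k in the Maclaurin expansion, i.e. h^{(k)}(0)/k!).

f: a_k = 2, 0, -9, 0, 27/4, 0, -81/40, 0, …
g: a_k = -3, -9/2, 27/8, -81/16, 1215/128, -5103/256, 45927/1024, -216513/2048, …
L₀ := lclm(L_f,L_g); ord L₀ ≤ 2+1.
h=∫₀ˣh₀: take L = L₀·Dx.
L = (-63 - 216·x - 324·x^2)·Dx + (18 + 198·x + 648·x^2 + 648·x^3)·Dx^2 + (-7 - 24·x - 36·x^2)·Dx^3 + (2 + 22·x + 72·x^2 + 72·x^3)·Dx^4  (order 4).
h: a_k = 0, -1, -9/4, -15/8, -81/64, 2079/640, -1701/512, 219267/35840, …
ICs: h(0) = 0, h′(0) = -1, h′′(0) = -9/2, h′′′(0) = -45/4.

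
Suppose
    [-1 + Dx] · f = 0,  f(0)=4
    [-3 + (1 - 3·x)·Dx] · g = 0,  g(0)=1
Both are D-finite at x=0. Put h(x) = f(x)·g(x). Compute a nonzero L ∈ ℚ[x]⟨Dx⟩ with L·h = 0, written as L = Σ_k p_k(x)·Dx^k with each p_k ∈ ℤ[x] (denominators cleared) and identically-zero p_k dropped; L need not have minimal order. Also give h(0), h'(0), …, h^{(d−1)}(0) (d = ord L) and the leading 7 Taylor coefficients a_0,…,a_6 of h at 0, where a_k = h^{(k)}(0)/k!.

L = (4 - 3·x) + (-1 + 3·x)·Dx  (order 1).
h: a_k = 4, 16, 50, 452/3, 2713/6, 20348/15, 732529/180, …
ICs: h(0) = 4.

f: a_k = 4, 4, 2, 2/3, 1/6, 1/30, 1/180, …
g: a_k = 1, 3, 9, 27, 81, 243, 729, …
L₀ := L_f ⊗_s L_g (sym. prod.), ord ≤ 1.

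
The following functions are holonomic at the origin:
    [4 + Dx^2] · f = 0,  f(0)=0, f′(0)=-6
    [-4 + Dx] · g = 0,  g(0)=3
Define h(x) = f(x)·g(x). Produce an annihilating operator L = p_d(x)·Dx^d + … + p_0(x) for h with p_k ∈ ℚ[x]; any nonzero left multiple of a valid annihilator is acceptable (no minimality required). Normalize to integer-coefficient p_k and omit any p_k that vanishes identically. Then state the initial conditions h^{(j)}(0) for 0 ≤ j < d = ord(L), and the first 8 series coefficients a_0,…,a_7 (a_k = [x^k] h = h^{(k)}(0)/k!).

f: a_k = 0, -6, 0, 4, 0, -4/5, 0, 8/105, …
g: a_k = 3, 12, 24, 32, 32, 128/5, 256/15, 1024/105, …
h₀=f·g: eliminate ⇒ L₀, order ≤ 2·1.
L = 20 - 8·Dx + Dx^2  (order 2).
h: a_k = 0, -18, -72, -132, -144, -492/5, -176/5, 232/35, …
ICs: h(0) = 0, h′(0) = -18.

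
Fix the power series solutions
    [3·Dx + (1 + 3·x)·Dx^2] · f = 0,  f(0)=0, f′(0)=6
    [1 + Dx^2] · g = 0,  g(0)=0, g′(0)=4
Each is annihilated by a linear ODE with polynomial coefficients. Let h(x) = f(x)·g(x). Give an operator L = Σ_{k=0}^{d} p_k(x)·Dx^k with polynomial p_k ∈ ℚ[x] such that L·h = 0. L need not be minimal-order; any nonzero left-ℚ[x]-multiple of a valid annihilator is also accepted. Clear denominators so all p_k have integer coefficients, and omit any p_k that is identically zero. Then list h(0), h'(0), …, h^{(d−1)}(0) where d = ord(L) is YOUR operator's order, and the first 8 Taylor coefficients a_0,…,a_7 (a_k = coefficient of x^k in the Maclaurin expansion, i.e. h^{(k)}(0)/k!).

f: a_k = 0, 6, -9, 18, -81/2, 486/5, -243, 4374/7, …
g: a_k = 0, 4, 0, -2/3, 0, 1/30, 0, -1/1260, …
L₀ := L_f ⊗_s L_g (sym. prod.), ord ≤ 4.
L = (-203 - 222·x - 189·x^2 + 432·x^3 + 324·x^4) + (-84 - 108·x + 648·x^2 + 648·x^3)·Dx + (-208 - 228·x - 54·x^2 + 864·x^3 + 648·x^4)·Dx^2 + (-84 - 108·x + 648·x^2 + 648·x^3)·Dx^3 + (-5 - 6·x + 135·x^2 + 432·x^3 + 324·x^4)·Dx^4  (order 4).
h: a_k = 0, 0, 24, -36, 68, -156, 377, -9453/10, …
ICs: h(0) = 0, h′(0) = 0, h′′(0) = 48, h′′′(0) = -216.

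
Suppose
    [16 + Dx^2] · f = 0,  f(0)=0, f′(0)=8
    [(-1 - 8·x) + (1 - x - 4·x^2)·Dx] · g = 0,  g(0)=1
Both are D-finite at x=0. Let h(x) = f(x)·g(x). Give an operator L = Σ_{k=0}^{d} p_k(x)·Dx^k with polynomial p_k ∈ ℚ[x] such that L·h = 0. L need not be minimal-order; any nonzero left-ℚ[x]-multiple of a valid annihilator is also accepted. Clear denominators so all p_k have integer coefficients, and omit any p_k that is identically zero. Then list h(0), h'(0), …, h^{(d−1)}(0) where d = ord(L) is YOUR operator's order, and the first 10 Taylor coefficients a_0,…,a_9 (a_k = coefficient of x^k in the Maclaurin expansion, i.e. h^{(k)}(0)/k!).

f: a_k = 0, 8, 0, -64/3, 0, 256/15, 0, -2048/315, 0, 4096/2835, …
g: a_k = 1, 1, 5, 9, 29, 65, 181, 441, 1165, 2929, …
Product ⇒ symmetric product L₀, ord ≤ 2.
L = (-8 + 16·x + 64·x^2) + (2 + 16·x)·Dx + (-1 + x + 4·x^2)·Dx^2  (order 2).
h: a_k = 0, 8, 8, 56/3, 152/3, 712/5, 5176/15, 286072/315, 720856/315, 16790392/2835, …
ICs: h(0) = 0, h′(0) = 8.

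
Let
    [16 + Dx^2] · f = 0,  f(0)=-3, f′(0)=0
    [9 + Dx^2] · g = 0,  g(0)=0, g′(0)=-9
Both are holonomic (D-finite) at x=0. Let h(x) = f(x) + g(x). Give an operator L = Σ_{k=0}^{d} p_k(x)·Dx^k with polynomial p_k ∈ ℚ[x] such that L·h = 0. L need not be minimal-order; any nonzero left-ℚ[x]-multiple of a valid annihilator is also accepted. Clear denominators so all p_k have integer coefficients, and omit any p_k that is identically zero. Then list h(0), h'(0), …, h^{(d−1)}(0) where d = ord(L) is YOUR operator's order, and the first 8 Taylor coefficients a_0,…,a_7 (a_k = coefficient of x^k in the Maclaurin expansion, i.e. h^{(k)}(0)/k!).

f: a_k = -3, 0, 24, 0, -32, 0, 256/15, 0, …
g: a_k = 0, -9, 0, 27/2, 0, -243/40, 0, 729/560, …
f+g: L₀ = lclm(L_f,L_g), ord ≤ 2+2.
L = 144 + 25·Dx^2 + Dx^4  (order 4).
h: a_k = -3, -9, 24, 27/2, -32, -243/40, 256/15, 729/560, …
ICs: h(0) = -3, h′(0) = -9, h′′(0) = 48, h′′′(0) = 81.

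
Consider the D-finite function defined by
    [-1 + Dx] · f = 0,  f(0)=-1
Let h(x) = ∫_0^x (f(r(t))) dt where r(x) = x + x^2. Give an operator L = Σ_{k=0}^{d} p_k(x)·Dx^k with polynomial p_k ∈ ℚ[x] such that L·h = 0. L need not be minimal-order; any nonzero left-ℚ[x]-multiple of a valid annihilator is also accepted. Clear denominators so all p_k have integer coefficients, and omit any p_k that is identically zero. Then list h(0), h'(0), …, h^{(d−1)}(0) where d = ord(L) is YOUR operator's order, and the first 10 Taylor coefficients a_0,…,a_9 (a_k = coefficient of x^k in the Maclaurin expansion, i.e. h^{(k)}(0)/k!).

L = (-1 - 2·x)·Dx + Dx^2  (order 2).
h: a_k = 0, -1, -1/2, -1/2, -7/24, -5/24, -9/80, -331/5040, -1303/40320, -1979/120960, …
ICs: h(0) = 0, h′(0) = -1.

f: a_k = -1, -1, -1/2, -1/6, -1/24, -1/120, -1/720, -1/5040, -1/40320, -1/362880, …
Change of var in L_f (x↦r) gives L₀.
h=∫h₀ ⇒ L = L₀·Dx.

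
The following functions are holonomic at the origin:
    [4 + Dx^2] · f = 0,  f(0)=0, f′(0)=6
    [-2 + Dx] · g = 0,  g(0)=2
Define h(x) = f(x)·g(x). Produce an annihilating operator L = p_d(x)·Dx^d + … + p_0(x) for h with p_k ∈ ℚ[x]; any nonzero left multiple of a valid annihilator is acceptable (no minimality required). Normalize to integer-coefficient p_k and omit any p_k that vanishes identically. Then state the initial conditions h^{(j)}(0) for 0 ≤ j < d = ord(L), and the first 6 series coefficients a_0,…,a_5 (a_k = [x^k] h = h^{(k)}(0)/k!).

f: a_k = 0, 6, 0, -4, 0, 4/5, …
g: a_k = 2, 4, 4, 8/3, 4/3, 8/15, …
Sym-product of L_f,L_g gives L₀ (≤ ord 2).
L = 8 - 4·Dx + Dx^2  (order 2).
h: a_k = 0, 12, 24, 16, 0, -32/5, …
ICs: h(0) = 0, h′(0) = 12.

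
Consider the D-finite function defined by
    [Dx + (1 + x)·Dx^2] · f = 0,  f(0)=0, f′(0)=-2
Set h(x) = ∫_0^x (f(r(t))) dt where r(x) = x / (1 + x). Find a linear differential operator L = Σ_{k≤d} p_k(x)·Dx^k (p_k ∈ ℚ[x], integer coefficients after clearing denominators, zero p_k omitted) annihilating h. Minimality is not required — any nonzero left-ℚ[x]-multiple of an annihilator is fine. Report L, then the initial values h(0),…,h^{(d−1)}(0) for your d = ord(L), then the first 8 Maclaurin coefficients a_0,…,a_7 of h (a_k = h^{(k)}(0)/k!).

f: a_k = 0, -2, 1, -2/3, 1/2, -2/5, 1/3, -2/7, …
Change of var in L_f (x↦r) gives L₀.
h=∫₀ˣh₀: take L = L₀·Dx.
L = (3 + 4·x)·Dx^2 + (1 + 3·x + 2·x^2)·Dx^3  (order 3).
h: a_k = 0, 0, -1, 1, -7/6, 3/2, -31/15, 3, …
ICs: h(0) = 0, h′(0) = 0, h′′(0) = -2.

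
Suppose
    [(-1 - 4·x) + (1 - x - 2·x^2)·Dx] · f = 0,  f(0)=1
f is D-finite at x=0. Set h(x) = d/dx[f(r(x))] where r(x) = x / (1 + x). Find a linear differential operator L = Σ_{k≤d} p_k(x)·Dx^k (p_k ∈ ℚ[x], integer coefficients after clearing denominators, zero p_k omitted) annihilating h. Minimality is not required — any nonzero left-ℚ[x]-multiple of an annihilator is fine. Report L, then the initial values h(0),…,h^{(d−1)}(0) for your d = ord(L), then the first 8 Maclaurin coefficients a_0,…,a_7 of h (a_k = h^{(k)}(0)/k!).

L = (4 + 12·x + 36·x^2 + 20·x^3) + (-1 - 7·x - 9·x^2 + 7·x^3 + 10·x^4)·Dx  (order 1).
h: a_k = 1, 4, 0, 16, -20, 72, -140, 352, …
ICs: h(0) = 1.

f: a_k = 1, 1, 3, 5, 11, 21, 43, 85, …
h₀=f(r): pull back L_f along r ⇒ L₀.
h=h₀': d/dx-closure on L₀ ⇒ L.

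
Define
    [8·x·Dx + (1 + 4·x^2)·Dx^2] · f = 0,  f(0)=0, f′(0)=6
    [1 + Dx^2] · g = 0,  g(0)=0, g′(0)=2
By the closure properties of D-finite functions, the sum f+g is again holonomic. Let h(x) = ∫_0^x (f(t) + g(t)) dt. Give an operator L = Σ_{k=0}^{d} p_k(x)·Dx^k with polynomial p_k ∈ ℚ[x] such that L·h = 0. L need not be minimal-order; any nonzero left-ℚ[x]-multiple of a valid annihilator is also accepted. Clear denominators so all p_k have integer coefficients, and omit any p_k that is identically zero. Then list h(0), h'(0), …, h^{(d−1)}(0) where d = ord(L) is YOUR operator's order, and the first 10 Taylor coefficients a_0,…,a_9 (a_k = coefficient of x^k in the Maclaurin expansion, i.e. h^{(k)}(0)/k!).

L = (-376·x + 1600·x^3 + 128·x^5)·Dx^2 + (-7 + 76·x^2 + 432·x^4 + 64·x^6)·Dx^3 + (-376·x + 1600·x^3 + 128·x^5)·Dx^4 + (-7 + 76·x^2 + 432·x^4 + 64·x^6)·Dx^5  (order 5).
h: a_k = 0, 0, 4, 0, -25/12, 0, 1153/360, 0, -138241/20160, 0, …
ICs: h(0) = 0, h′(0) = 0, h′′(0) = 8, h′′′(0) = 0, h′′′′(0) = -50.

f: a_k = 0, 6, 0, -8, 0, 96/5, 0, -384/7, 0, 512/3, …
g: a_k = 0, 2, 0, -1/3, 0, 1/60, 0, -1/2520, 0, 1/181440, …
Weyl lclm of L_f,L_g ⇒ L₀ (ord ≤ 4).
h=∫h₀ ⇒ L = L₀·Dx.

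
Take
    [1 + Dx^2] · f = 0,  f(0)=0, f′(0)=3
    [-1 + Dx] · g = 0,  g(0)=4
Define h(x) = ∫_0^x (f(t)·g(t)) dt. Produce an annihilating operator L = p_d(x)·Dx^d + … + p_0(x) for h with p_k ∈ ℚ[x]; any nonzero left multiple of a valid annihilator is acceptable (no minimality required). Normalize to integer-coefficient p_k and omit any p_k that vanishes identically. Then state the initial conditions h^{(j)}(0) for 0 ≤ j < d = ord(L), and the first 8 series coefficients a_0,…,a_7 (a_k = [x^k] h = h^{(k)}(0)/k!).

L = 2·Dx - 2·Dx^2 + Dx^3  (order 3).
h: a_k = 0, 0, 6, 4, 1, 0, -1/15, -2/105, …
ICs: h(0) = 0, h′(0) = 0, h′′(0) = 12.

f: a_k = 0, 3, 0, -1/2, 0, 1/40, 0, -1/1680, …
g: a_k = 4, 4, 2, 2/3, 1/6, 1/30, 1/180, 1/1260, …
h₀=f·g: eliminate ⇒ L₀, order ≤ 2·1.
h=∫₀ˣh₀: take L = L₀·Dx.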